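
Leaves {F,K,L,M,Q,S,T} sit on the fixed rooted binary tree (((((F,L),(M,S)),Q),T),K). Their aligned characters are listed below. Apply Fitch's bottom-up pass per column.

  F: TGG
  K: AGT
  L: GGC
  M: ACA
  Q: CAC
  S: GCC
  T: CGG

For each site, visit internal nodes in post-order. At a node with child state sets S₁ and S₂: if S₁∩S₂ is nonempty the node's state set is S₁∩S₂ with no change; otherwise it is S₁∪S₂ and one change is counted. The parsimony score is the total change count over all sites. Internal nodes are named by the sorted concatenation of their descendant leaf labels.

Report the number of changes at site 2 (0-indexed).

[col 0] FL: children F:{T}, L:{G} ∪→ {G,T}; cost 1
[col 0] MS: children M:{A}, S:{G} ∪→ {A,G}; cost 1
[col 0] FLMS: children FL:{G,T}, MS:{A,G} ∩→ {G}; cost 0
[col 0] FLMQS: children FLMS:{G}, Q:{C} ∪→ {C,G}; cost 1
[col 0] FLMQST: children FLMQS:{C,G}, T:{C} ∩→ {C}; cost 0
[col 0] FKLMQST: children FLMQST:{C}, K:{A} ∪→ {A,C}; cost 1
[col 1] FL: children F:{G}, L:{G} ∩→ {G}; cost 0
[col 1] MS: children M:{C}, S:{C} ∩→ {C}; cost 0
[col 1] FLMS: children FL:{G}, MS:{C} ∪→ {C,G}; cost 1
[col 1] FLMQS: children FLMS:{C,G}, Q:{A} ∪→ {A,C,G}; cost 1
[col 1] FLMQST: children FLMQS:{A,C,G}, T:{G} ∩→ {G}; cost 0
[col 1] FKLMQST: children FLMQST:{G}, K:{G} ∩→ {G}; cost 0
[col 2] FL: children F:{G}, L:{C} ∪→ {C,G}; cost 1
[col 2] MS: children M:{A}, S:{C} ∪→ {A,C}; cost 1
[col 2] FLMS: children FL:{C,G}, MS:{A,C} ∩→ {C}; cost 0
[col 2] FLMQS: children FLMS:{C}, Q:{C} ∩→ {C}; cost 0
[col 2] FLMQST: children FLMQS:{C}, T:{G} ∪→ {C,G}; cost 1
[col 2] FKLMQST: children FLMQST:{C,G}, K:{T} ∪→ {C,G,T}; cost 1
per-site changes: [4, 2, 4]; total = 10

4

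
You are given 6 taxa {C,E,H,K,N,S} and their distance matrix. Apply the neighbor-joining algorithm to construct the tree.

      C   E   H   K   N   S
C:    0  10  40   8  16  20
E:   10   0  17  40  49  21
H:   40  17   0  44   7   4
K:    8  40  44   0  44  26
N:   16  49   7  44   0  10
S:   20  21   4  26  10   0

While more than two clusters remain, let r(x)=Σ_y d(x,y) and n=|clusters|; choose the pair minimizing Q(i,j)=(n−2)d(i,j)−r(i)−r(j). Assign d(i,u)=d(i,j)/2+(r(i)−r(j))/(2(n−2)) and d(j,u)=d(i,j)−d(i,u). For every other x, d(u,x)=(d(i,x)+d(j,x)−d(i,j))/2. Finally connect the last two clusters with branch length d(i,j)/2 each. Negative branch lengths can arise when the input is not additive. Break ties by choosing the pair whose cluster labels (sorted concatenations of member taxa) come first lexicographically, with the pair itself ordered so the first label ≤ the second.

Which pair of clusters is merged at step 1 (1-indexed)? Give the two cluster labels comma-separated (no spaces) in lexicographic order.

C,K

1. join C+K (d=8, Q=-224) ⇒ CK; edges |C|=-9/2, |K|=25/2
  updated: d(CK,E)=21, d(CK,H)=38, d(CK,N)=26, d(CK,S)=19
2. join CK+E (d=21, Q=-149) ⇒ CEK; edges |CK|=59/6, |E|=67/6
  updated: d(CEK,H)=17, d(CEK,N)=27, d(CEK,S)=19/2
3. join CEK+S (d=19/2, Q=-58) ⇒ CEKS; edges |CEK|=49/4, |S|=-11/4
  updated: d(CEKS,H)=23/4, d(CEKS,N)=55/4
4. join CEKS+H (d=23/4, Q=-53/2) ⇒ CEHKS; edges |CEKS|=25/4, |H|=-1/2
  updated: d(CEHKS,N)=15/2
5. join CEHKS+N (d=15/2) ⇒ CEHKNS; edges |CEHKS|=15/4, |N|=15/4
final tree: (((((C:-9/2,K:25/2):59/6,E:67/6):49/4,S:-11/4):25/4,H:-1/2):15/4,N:15/4)
total length: 207/4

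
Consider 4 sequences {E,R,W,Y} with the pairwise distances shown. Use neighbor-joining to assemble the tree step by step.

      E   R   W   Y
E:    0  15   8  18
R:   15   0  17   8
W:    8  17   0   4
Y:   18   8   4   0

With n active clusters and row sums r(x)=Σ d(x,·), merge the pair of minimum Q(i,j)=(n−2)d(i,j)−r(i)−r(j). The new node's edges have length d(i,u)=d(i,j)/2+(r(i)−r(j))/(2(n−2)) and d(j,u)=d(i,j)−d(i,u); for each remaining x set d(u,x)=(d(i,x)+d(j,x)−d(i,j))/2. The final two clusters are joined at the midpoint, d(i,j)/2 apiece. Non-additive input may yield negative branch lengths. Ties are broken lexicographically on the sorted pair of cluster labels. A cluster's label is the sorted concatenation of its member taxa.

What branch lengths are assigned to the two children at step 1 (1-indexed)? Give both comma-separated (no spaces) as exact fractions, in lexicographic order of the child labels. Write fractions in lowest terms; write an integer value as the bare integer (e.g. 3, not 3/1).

7,1

1. join E+W (d=8, Q=-54) ⇒ EW; edges |E|=7, |W|=1
  updated: d(EW,R)=12, d(EW,Y)=7
2. join EW+R (d=12, Q=-27) ⇒ ERW; edges |EW|=11/2, |R|=13/2
  updated: d(ERW,Y)=3/2
3. join ERW+Y (d=3/2) ⇒ ERWY; edges |ERW|=3/4, |Y|=3/4
final tree: (((E:7,W:1):11/2,R:13/2):3/4,Y:3/4)
total length: 43/2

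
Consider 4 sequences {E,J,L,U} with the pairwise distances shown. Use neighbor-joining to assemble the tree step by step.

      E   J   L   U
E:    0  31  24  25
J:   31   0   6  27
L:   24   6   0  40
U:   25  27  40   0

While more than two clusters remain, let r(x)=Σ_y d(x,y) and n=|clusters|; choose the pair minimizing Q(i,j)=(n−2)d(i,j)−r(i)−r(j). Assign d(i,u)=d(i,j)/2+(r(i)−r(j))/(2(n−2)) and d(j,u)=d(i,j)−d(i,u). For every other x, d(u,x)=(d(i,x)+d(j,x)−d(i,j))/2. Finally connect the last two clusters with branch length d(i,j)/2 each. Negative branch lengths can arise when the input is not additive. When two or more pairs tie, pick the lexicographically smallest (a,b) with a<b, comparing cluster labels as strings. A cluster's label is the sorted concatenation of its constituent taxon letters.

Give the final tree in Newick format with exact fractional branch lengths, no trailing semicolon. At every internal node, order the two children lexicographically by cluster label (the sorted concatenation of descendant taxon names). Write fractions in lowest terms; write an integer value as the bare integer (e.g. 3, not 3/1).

1. join E+U (d=25, Q=-122) ⇒ EU; edges |E|=19/2, |U|=31/2
  updated: d(EU,J)=33/2, d(EU,L)=39/2
2. join EU+J (d=33/2, Q=-42) ⇒ EJU; edges |EU|=15, |J|=3/2
  updated: d(EJU,L)=9/2
3. join EJU+L (d=9/2) ⇒ EJLU; edges |EJU|=9/4, |L|=9/4
final tree: (((E:19/2,U:31/2):15,J:3/2):9/4,L:9/4)
total length: 46

(((E:19/2,U:31/2):15,J:3/2):9/4,L:9/4)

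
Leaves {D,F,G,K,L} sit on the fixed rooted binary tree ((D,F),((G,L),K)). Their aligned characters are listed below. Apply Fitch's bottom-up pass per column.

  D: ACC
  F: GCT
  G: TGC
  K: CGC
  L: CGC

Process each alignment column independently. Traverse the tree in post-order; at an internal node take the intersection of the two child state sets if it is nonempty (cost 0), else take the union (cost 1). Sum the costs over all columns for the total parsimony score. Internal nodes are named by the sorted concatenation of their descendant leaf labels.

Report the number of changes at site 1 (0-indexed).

DF@0: {A} ∪ {G} = {A,G} (union, +1)
GL@0: {T} ∪ {C} = {C,T} (union, +1)
GKL@0: {C,T} ∩ {C} = {C} (intersection, +0)
DFGKL@0: {A,G} ∪ {C} = {A,C,G} (union, +1)
DF@1: {C} ∩ {C} = {C} (intersection, +0)
GL@1: {G} ∩ {G} = {G} (intersection, +0)
GKL@1: {G} ∩ {G} = {G} (intersection, +0)
DFGKL@1: {C} ∪ {G} = {C,G} (union, +1)
DF@2: {C} ∪ {T} = {C,T} (union, +1)
GL@2: {C} ∩ {C} = {C} (intersection, +0)
GKL@2: {C} ∩ {C} = {C} (intersection, +0)
DFGKL@2: {C,T} ∩ {C} = {C} (intersection, +0)
per-site changes: [3, 1, 1]; total = 5

1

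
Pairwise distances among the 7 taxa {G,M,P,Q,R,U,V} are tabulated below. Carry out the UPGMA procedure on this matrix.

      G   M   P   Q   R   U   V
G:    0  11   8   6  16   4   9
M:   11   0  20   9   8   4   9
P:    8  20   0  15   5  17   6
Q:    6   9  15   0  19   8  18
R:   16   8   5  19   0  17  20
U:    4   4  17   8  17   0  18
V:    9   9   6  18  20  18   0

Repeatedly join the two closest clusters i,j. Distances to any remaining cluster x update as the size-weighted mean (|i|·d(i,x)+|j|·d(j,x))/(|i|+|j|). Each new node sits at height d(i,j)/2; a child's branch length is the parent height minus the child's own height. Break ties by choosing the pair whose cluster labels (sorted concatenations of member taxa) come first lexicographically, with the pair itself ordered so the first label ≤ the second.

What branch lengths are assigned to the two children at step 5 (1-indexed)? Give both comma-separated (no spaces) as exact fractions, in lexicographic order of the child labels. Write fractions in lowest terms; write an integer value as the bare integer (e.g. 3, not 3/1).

4,13/2

1. join G+U (d=4) ⇒ GU; edges |G|=2, |U|=2
  updated: d(GU,M)=15/2, d(GU,P)=25/2, d(GU,Q)=7, d(GU,R)=33/2, d(GU,V)=27/2
2. join P+R (d=5) ⇒ PR; edges |P|=5/2, |R|=5/2
  updated: d(GU,PR)=29/2, d(M,PR)=14, d(PR,Q)=17, d(PR,V)=13
3. join GU+Q (d=7) ⇒ GQU; edges |GU|=3/2, |Q|=7/2
  updated: d(GQU,M)=8, d(GQU,PR)=46/3, d(GQU,V)=15
4. join GQU+M (d=8) ⇒ GMQU; edges |GQU|=1/2, |M|=4
  updated: d(GMQU,PR)=15, d(GMQU,V)=27/2
5. join PR+V (d=13) ⇒ PRV; edges |PR|=4, |V|=13/2
  updated: d(GMQU,PRV)=29/2
6. join GMQU+PRV (d=29/2) ⇒ GMPQRUV; edges |GMQU|=13/4, |PRV|=3/4
final tree: ((((G:2,U:2):3/2,Q:7/2):1/2,M:4):13/4,((P:5/2,R:5/2):4,V:13/2):3/4)
total length: 33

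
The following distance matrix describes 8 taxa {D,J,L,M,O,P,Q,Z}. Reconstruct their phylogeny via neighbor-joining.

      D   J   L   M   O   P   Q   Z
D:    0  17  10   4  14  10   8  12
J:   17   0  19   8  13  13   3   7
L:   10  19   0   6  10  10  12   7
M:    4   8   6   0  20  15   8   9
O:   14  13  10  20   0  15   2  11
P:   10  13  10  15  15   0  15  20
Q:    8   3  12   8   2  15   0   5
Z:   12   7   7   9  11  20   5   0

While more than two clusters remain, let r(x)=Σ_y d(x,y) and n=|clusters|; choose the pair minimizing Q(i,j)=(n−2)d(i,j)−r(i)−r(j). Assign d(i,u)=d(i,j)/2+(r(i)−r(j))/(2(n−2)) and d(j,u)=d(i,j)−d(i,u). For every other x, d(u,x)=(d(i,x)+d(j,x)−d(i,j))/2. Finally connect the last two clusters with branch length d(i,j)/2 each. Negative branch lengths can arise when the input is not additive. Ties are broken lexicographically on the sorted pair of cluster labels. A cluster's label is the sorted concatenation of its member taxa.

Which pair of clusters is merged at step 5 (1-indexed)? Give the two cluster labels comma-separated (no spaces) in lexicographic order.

1. join O+Q (d=2, Q=-126) ⇒ OQ; edges |O|=11/3, |Q|=-5/3
  updated: d(D,OQ)=10, d(J,OQ)=7, d(L,OQ)=10, d(M,OQ)=13, d(OQ,P)=14, d(OQ,Z)=7
2. join D+M (d=4, Q=-98) ⇒ DM; edges |D|=14/5, |M|=6/5
  updated: d(DM,J)=21/2, d(DM,L)=6, d(DM,OQ)=19/2, d(DM,P)=21/2, d(DM,Z)=17/2
3. join L+P (d=10, Q=-159/2) ⇒ LP; edges |L|=49/16, |P|=111/16
  updated: d(DM,LP)=13/4, d(J,LP)=11, d(LP,OQ)=7, d(LP,Z)=17/2
4. join DM+LP (d=13/4, Q=-207/4) ⇒ DLMP; edges |DM|=47/24, |LP|=31/24
  updated: d(DLMP,J)=73/8, d(DLMP,OQ)=53/8, d(DLMP,Z)=55/8
5. join DLMP+OQ (d=53/8, Q=-30) ⇒ DLMOPQ; edges |DLMP|=61/16, |OQ|=45/16
  updated: d(DLMOPQ,J)=19/4, d(DLMOPQ,Z)=29/8
6. join DLMOPQ+J (d=19/4, Q=-123/8) ⇒ DJLMOPQ; edges |DLMOPQ|=11/16, |J|=65/16
  updated: d(DJLMOPQ,Z)=47/16
7. join DJLMOPQ+Z (d=47/16) ⇒ DJLMOPQZ; edges |DJLMOPQ|=47/32, |Z|=47/32
final tree: (((((D:14/5,M:6/5):47/24,(L:49/16,P:111/16):31/24):61/16,(O:11/3,Q:-5/3):45/16):11/16,J:65/16):47/32,Z:47/32)
total length: 537/16

DLMP,OQ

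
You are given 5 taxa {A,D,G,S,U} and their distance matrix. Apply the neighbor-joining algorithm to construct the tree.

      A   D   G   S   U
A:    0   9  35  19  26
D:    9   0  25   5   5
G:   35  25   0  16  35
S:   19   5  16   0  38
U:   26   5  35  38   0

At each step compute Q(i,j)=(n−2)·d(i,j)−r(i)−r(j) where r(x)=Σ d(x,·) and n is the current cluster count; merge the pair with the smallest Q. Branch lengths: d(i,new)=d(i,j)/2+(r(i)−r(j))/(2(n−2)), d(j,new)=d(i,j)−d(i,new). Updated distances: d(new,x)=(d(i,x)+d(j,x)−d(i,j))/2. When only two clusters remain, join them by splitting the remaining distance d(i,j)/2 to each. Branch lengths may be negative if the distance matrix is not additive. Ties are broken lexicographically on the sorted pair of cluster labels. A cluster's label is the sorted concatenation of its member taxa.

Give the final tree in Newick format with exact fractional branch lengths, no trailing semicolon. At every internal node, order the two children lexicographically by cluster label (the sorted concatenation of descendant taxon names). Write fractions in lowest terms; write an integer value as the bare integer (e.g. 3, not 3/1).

(((A:75/8,(G:27/2,S:5/2):77/8):45/8,D:-57/8):97/16,U:97/16)

step 1: merge (G,S) at d=16, Q=-141; branch lengths G→27/2, S→5/2; new cluster GS
  updated: d(A,GS)=19, d(D,GS)=7, d(GS,U)=57/2
step 2: merge (A,GS) at d=19, Q=-141/2; branch lengths A→75/8, GS→77/8; new cluster AGS
  updated: d(AGS,D)=-3/2, d(AGS,U)=71/4
step 3: merge (AGS,D) at d=-3/2, Q=-85/4; branch lengths AGS→45/8, D→-57/8; new cluster ADGS
  updated: d(ADGS,U)=97/8
step 4: merge (ADGS,U) at d=97/8; branch lengths ADGS→97/16, U→97/16; new cluster ADGSU
final tree: (((A:75/8,(G:27/2,S:5/2):77/8):45/8,D:-57/8):97/16,U:97/16)
total length: 365/8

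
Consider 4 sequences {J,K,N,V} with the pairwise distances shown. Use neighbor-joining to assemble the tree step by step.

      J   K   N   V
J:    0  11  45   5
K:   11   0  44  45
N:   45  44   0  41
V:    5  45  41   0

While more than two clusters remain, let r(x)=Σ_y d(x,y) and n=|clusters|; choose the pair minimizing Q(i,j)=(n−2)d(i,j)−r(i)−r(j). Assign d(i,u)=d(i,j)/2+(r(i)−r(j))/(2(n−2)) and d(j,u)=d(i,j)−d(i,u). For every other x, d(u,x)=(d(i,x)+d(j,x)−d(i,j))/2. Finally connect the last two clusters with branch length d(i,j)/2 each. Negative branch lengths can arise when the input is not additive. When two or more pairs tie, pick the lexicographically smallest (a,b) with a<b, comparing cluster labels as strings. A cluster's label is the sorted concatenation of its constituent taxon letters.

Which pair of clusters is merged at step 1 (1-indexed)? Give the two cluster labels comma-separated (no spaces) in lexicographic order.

J,V

step 1: merge (J,V) at d=5, Q=-142; branch lengths J→-5, V→10; new cluster JV
  updated: d(JV,K)=51/2, d(JV,N)=81/2
step 2: merge (JV,K) at d=51/2, Q=-110; branch lengths JV→11, K→29/2; new cluster JKV
  updated: d(JKV,N)=59/2
step 3: merge (JKV,N) at d=59/2; branch lengths JKV→59/4, N→59/4; new cluster JKNV
final tree: (((J:-5,V:10):11,K:29/2):59/4,N:59/4)
total length: 60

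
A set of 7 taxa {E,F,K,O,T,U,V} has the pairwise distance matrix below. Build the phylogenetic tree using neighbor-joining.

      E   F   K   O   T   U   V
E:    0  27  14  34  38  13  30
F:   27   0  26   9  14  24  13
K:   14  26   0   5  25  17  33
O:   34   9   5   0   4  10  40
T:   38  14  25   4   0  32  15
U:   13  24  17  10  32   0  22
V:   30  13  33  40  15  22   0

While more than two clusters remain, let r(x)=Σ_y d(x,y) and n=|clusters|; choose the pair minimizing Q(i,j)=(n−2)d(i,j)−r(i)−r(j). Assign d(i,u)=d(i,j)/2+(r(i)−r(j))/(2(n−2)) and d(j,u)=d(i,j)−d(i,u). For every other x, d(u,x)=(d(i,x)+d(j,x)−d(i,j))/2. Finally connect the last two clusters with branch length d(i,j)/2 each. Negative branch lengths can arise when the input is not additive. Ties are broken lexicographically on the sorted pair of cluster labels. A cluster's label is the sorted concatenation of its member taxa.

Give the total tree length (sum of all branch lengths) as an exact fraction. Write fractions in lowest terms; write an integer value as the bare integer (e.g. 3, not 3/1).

step 1: merge (O,T) at d=4, Q=-210; branch lengths O→-3/5, T→23/5; new cluster OT
  updated: d(E,OT)=34, d(F,OT)=19/2, d(K,OT)=13, d(OT,U)=19, d(OT,V)=51/2
step 2: merge (F,V) at d=13, Q=-171; branch lengths F→7/2, V→19/2; new cluster FV
  updated: d(E,FV)=22, d(FV,K)=23, d(FV,OT)=11, d(FV,U)=33/2
step 3: merge (FV,OT) at d=11, Q=-233/2; branch lengths FV→19/4, OT→25/4; new cluster FOTV
  updated: d(E,FOTV)=45/2, d(FOTV,K)=25/2, d(FOTV,U)=49/4
step 4: merge (E,U) at d=13, Q=-263/4; branch lengths E→133/16, U→75/16; new cluster EU
  updated: d(EU,FOTV)=87/8, d(EU,K)=9
step 5: merge (EU,FOTV) at d=87/8, Q=-259/8; branch lengths EU→59/16, FOTV→115/16; new cluster EFOTUV
  updated: d(EFOTUV,K)=85/16
step 6: merge (EFOTUV,K) at d=85/16; branch lengths EFOTUV→85/32, K→85/32; new cluster EFKOTUV
final tree: (((E:133/16,U:75/16):59/16,((F:7/2,V:19/2):19/4,(O:-3/5,T:23/5):25/4):115/16):85/32,K:85/32)
total length: 915/16

915/16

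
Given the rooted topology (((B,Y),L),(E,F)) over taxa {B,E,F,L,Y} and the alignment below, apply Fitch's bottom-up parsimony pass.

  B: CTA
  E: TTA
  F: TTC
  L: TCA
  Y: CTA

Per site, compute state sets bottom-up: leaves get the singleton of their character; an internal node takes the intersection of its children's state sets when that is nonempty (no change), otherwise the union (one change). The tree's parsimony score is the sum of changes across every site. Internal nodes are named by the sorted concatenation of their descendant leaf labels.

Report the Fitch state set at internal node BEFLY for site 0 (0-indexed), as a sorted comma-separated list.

T

[col 0] BY: children B:{C}, Y:{C} ∩→ {C}; cost 0
[col 0] BLY: children BY:{C}, L:{T} ∪→ {C,T}; cost 1
[col 0] EF: children E:{T}, F:{T} ∩→ {T}; cost 0
[col 0] BEFLY: children BLY:{C,T}, EF:{T} ∩→ {T}; cost 0
[col 1] BY: children B:{T}, Y:{T} ∩→ {T}; cost 0
[col 1] BLY: children BY:{T}, L:{C} ∪→ {C,T}; cost 1
[col 1] EF: children E:{T}, F:{T} ∩→ {T}; cost 0
[col 1] BEFLY: children BLY:{C,T}, EF:{T} ∩→ {T}; cost 0
[col 2] BY: children B:{A}, Y:{A} ∩→ {A}; cost 0
[col 2] BLY: children BY:{A}, L:{A} ∩→ {A}; cost 0
[col 2] EF: children E:{A}, F:{C} ∪→ {A,C}; cost 1
[col 2] BEFLY: children BLY:{A}, EF:{A,C} ∩→ {A}; cost 0
per-site changes: [1, 1, 1]; total = 3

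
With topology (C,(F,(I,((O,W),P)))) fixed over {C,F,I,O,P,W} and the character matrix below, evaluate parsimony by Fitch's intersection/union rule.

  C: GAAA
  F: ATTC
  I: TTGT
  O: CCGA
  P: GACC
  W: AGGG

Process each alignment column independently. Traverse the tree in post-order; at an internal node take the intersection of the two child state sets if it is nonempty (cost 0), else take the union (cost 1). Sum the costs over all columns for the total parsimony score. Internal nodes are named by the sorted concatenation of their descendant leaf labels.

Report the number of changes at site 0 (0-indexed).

4

[col 0] OW: children O:{C}, W:{A} ∪→ {A,C}; cost 1
[col 0] OPW: children OW:{A,C}, P:{G} ∪→ {A,C,G}; cost 1
[col 0] IOPW: children I:{T}, OPW:{A,C,G} ∪→ {A,C,G,T}; cost 1
[col 0] FIOPW: children F:{A}, IOPW:{A,C,G,T} ∩→ {A}; cost 0
[col 0] CFIOPW: children C:{G}, FIOPW:{A} ∪→ {A,G}; cost 1
[col 1] OW: children O:{C}, W:{G} ∪→ {C,G}; cost 1
[col 1] OPW: children OW:{C,G}, P:{A} ∪→ {A,C,G}; cost 1
[col 1] IOPW: children I:{T}, OPW:{A,C,G} ∪→ {A,C,G,T}; cost 1
[col 1] FIOPW: children F:{T}, IOPW:{A,C,G,T} ∩→ {T}; cost 0
[col 1] CFIOPW: children C:{A}, FIOPW:{T} ∪→ {A,T}; cost 1
[col 2] OW: children O:{G}, W:{G} ∩→ {G}; cost 0
[col 2] OPW: children OW:{G}, P:{C} ∪→ {C,G}; cost 1
[col 2] IOPW: children I:{G}, OPW:{C,G} ∩→ {G}; cost 0
[col 2] FIOPW: children F:{T}, IOPW:{G} ∪→ {G,T}; cost 1
[col 2] CFIOPW: children C:{A}, FIOPW:{G,T} ∪→ {A,G,T}; cost 1
[col 3] OW: children O:{A}, W:{G} ∪→ {A,G}; cost 1
[col 3] OPW: children OW:{A,G}, P:{C} ∪→ {A,C,G}; cost 1
[col 3] IOPW: children I:{T}, OPW:{A,C,G} ∪→ {A,C,G,T}; cost 1
[col 3] FIOPW: children F:{C}, IOPW:{A,C,G,T} ∩→ {C}; cost 0
[col 3] CFIOPW: children C:{A}, FIOPW:{C} ∪→ {A,C}; cost 1
per-site changes: [4, 4, 3, 4]; total = 15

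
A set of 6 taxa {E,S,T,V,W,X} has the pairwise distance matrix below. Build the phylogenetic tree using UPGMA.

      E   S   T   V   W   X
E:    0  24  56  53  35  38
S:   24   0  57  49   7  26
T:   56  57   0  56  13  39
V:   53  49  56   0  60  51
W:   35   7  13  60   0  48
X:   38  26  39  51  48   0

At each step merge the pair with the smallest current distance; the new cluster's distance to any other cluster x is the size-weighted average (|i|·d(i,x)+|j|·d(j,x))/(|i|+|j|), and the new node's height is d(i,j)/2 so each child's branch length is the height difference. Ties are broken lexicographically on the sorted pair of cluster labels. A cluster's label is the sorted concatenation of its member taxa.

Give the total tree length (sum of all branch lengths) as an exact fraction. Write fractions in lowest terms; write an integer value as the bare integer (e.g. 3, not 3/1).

13361/120

1. join S+W (d=7) ⇒ SW; edges |S|=7/2, |W|=7/2
  updated: d(E,SW)=59/2, d(SW,T)=35, d(SW,V)=109/2, d(SW,X)=37
2. join E+SW (d=59/2) ⇒ ESW; edges |E|=59/4, |SW|=45/4
  updated: d(ESW,T)=42, d(ESW,V)=54, d(ESW,X)=112/3
3. join ESW+X (d=112/3) ⇒ ESWX; edges |ESW|=47/12, |X|=56/3
  updated: d(ESWX,T)=165/4, d(ESWX,V)=213/4
4. join ESWX+T (d=165/4) ⇒ ESTWX; edges |ESWX|=47/24, |T|=165/8
  updated: d(ESTWX,V)=269/5
5. join ESTWX+V (d=269/5) ⇒ ESTVWX; edges |ESTWX|=251/40, |V|=269/10
final tree: ((((E:59/4,(S:7/2,W:7/2):45/4):47/12,X:56/3):47/24,T:165/8):251/40,V:269/10)
total length: 13361/120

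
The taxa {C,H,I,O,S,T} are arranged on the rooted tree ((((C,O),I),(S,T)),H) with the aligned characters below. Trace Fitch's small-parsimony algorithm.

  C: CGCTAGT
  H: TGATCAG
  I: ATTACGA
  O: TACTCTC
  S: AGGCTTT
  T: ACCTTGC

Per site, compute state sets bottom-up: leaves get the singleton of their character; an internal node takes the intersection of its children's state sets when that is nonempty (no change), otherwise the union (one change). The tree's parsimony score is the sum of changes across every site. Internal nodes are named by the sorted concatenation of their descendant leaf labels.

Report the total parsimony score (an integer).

20

CO@0: {C} ∪ {T} = {C,T} (union, +1)
CIO@0: {C,T} ∪ {A} = {A,C,T} (union, +1)
ST@0: {A} ∩ {A} = {A} (intersection, +0)
CIOST@0: {A,C,T} ∩ {A} = {A} (intersection, +0)
CHIOST@0: {A} ∪ {T} = {A,T} (union, +1)
CO@1: {G} ∪ {A} = {A,G} (union, +1)
CIO@1: {A,G} ∪ {T} = {A,G,T} (union, +1)
ST@1: {G} ∪ {C} = {C,G} (union, +1)
CIOST@1: {A,G,T} ∩ {C,G} = {G} (intersection, +0)
CHIOST@1: {G} ∩ {G} = {G} (intersection, +0)
CO@2: {C} ∩ {C} = {C} (intersection, +0)
CIO@2: {C} ∪ {T} = {C,T} (union, +1)
ST@2: {G} ∪ {C} = {C,G} (union, +1)
CIOST@2: {C,T} ∩ {C,G} = {C} (intersection, +0)
CHIOST@2: {C} ∪ {A} = {A,C} (union, +1)
CO@3: {T} ∩ {T} = {T} (intersection, +0)
CIO@3: {T} ∪ {A} = {A,T} (union, +1)
ST@3: {C} ∪ {T} = {C,T} (union, +1)
CIOST@3: {A,T} ∩ {C,T} = {T} (intersection, +0)
CHIOST@3: {T} ∩ {T} = {T} (intersection, +0)
CO@4: {A} ∪ {C} = {A,C} (union, +1)
CIO@4: {A,C} ∩ {C} = {C} (intersection, +0)
ST@4: {T} ∩ {T} = {T} (intersection, +0)
CIOST@4: {C} ∪ {T} = {C,T} (union, +1)
CHIOST@4: {C,T} ∩ {C} = {C} (intersection, +0)
CO@5: {G} ∪ {T} = {G,T} (union, +1)
CIO@5: {G,T} ∩ {G} = {G} (intersection, +0)
ST@5: {T} ∪ {G} = {G,T} (union, +1)
CIOST@5: {G} ∩ {G,T} = {G} (intersection, +0)
CHIOST@5: {G} ∪ {A} = {A,G} (union, +1)
CO@6: {T} ∪ {C} = {C,T} (union, +1)
CIO@6: {C,T} ∪ {A} = {A,C,T} (union, +1)
ST@6: {T} ∪ {C} = {C,T} (union, +1)
CIOST@6: {A,C,T} ∩ {C,T} = {C,T} (intersection, +0)
CHIOST@6: {C,T} ∪ {G} = {C,G,T} (union, +1)
per-site changes: [3, 3, 3, 2, 2, 3, 4]; total = 20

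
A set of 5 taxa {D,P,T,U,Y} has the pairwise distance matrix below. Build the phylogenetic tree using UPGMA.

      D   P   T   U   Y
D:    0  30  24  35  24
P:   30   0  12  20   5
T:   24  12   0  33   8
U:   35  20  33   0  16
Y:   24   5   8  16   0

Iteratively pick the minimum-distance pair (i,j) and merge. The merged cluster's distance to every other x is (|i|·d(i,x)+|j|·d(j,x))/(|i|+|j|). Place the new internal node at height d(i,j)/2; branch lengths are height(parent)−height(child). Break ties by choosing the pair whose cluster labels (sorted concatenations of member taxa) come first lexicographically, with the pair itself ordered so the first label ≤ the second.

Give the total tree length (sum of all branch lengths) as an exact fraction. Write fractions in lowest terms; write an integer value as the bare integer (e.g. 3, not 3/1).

189/4

step 1: merge (P,Y) at d=5; branch lengths P→5/2, Y→5/2; new cluster PY
  updated: d(D,PY)=27, d(PY,T)=10, d(PY,U)=18
step 2: merge (PY,T) at d=10; branch lengths PY→5/2, T→5; new cluster PTY
  updated: d(D,PTY)=26, d(PTY,U)=23
step 3: merge (PTY,U) at d=23; branch lengths PTY→13/2, U→23/2; new cluster PTUY
  updated: d(D,PTUY)=113/4
step 4: merge (D,PTUY) at d=113/4; branch lengths D→113/8, PTUY→21/8; new cluster DPTUY
final tree: (D:113/8,(((P:5/2,Y:5/2):5/2,T:5):13/2,U:23/2):21/8)
total length: 189/4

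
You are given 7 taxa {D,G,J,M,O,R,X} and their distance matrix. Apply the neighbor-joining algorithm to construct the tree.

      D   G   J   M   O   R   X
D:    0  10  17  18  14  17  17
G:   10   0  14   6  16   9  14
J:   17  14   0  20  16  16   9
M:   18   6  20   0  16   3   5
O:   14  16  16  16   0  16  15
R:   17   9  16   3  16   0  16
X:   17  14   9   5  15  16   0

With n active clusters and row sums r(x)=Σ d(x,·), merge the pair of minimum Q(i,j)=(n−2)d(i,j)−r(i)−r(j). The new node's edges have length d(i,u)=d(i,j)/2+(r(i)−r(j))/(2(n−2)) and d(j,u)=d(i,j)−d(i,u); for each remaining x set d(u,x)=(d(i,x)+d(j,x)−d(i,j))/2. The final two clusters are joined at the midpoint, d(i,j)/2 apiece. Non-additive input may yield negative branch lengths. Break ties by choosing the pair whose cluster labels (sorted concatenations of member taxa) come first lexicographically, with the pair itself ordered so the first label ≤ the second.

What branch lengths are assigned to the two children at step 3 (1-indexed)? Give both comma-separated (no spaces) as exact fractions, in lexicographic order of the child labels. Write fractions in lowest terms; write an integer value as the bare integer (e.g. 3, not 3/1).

step 1: merge (M,R) at d=3, Q=-130; branch lengths M→3/5, R→12/5; new cluster MR
  updated: d(D,MR)=16, d(G,MR)=6, d(J,MR)=33/2, d(MR,O)=29/2, d(MR,X)=9
step 2: merge (J,X) at d=9, Q=-201/2; branch lengths J→89/16, X→55/16; new cluster JX
  updated: d(D,JX)=25/2, d(G,JX)=19/2, d(JX,MR)=33/4, d(JX,O)=11
step 3: merge (G,MR) at d=6, Q=-273/4; branch lengths G→59/24, MR→85/24; new cluster GMR
  updated: d(D,GMR)=10, d(GMR,JX)=47/8, d(GMR,O)=49/4
step 4: merge (D,O) at d=14, Q=-183/4; branch lengths D→109/16, O→115/16; new cluster DO
  updated: d(DO,GMR)=33/8, d(DO,JX)=19/4
step 5: merge (DO,GMR) at d=33/8, Q=-59/4; branch lengths DO→3/2, GMR→21/8; new cluster DGMOR
  updated: d(DGMOR,JX)=13/4
step 6: merge (DGMOR,JX) at d=13/4; branch lengths DGMOR→13/8, JX→13/8; new cluster DGJMORX
final tree: (((D:109/16,O:115/16):3/2,(G:59/24,(M:3/5,R:12/5):85/24):21/8):13/8,(J:89/16,X:55/16):13/8)
total length: 315/8

59/24,85/24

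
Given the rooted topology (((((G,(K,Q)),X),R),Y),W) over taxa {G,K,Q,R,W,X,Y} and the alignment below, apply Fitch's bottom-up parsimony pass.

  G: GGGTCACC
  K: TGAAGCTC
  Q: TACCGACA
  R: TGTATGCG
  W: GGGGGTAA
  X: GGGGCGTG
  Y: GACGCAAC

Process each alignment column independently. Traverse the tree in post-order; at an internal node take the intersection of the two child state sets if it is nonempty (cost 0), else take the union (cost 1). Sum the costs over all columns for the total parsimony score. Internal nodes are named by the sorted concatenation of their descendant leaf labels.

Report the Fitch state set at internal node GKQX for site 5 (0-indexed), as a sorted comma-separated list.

site 0, node KQ: K={T} ∩ Q={T} → {T} (+0)
site 0, node GKQ: G={G} ∪ KQ={T} → {G,T} (+1)
site 0, node GKQX: GKQ={G,T} ∩ X={G} → {G} (+0)
site 0, node GKQRX: GKQX={G} ∪ R={T} → {G,T} (+1)
site 0, node GKQRXY: GKQRX={G,T} ∩ Y={G} → {G} (+0)
site 0, node GKQRWXY: GKQRXY={G} ∩ W={G} → {G} (+0)
site 1, node KQ: K={G} ∪ Q={A} → {A,G} (+1)
site 1, node GKQ: G={G} ∩ KQ={A,G} → {G} (+0)
site 1, node GKQX: GKQ={G} ∩ X={G} → {G} (+0)
site 1, node GKQRX: GKQX={G} ∩ R={G} → {G} (+0)
site 1, node GKQRXY: GKQRX={G} ∪ Y={A} → {A,G} (+1)
site 1, node GKQRWXY: GKQRXY={A,G} ∩ W={G} → {G} (+0)
site 2, node KQ: K={A} ∪ Q={C} → {A,C} (+1)
site 2, node GKQ: G={G} ∪ KQ={A,C} → {A,C,G} (+1)
site 2, node GKQX: GKQ={A,C,G} ∩ X={G} → {G} (+0)
site 2, node GKQRX: GKQX={G} ∪ R={T} → {G,T} (+1)
site 2, node GKQRXY: GKQRX={G,T} ∪ Y={C} → {C,G,T} (+1)
site 2, node GKQRWXY: GKQRXY={C,G,T} ∩ W={G} → {G} (+0)
site 3, node KQ: K={A} ∪ Q={C} → {A,C} (+1)
site 3, node GKQ: G={T} ∪ KQ={A,C} → {A,C,T} (+1)
site 3, node GKQX: GKQ={A,C,T} ∪ X={G} → {A,C,G,T} (+1)
site 3, node GKQRX: GKQX={A,C,G,T} ∩ R={A} → {A} (+0)
site 3, node GKQRXY: GKQRX={A} ∪ Y={G} → {A,G} (+1)
site 3, node GKQRWXY: GKQRXY={A,G} ∩ W={G} → {G} (+0)
site 4, node KQ: K={G} ∩ Q={G} → {G} (+0)
site 4, node GKQ: G={C} ∪ KQ={G} → {C,G} (+1)
site 4, node GKQX: GKQ={C,G} ∩ X={C} → {C} (+0)
site 4, node GKQRX: GKQX={C} ∪ R={T} → {C,T} (+1)
site 4, node GKQRXY: GKQRX={C,T} ∩ Y={C} → {C} (+0)
site 4, node GKQRWXY: GKQRXY={C} ∪ W={G} → {C,G} (+1)
site 5, node KQ: K={C} ∪ Q={A} → {A,C} (+1)
site 5, node GKQ: G={A} ∩ KQ={A,C} → {A} (+0)
site 5, node GKQX: GKQ={A} ∪ X={G} → {A,G} (+1)
site 5, node GKQRX: GKQX={A,G} ∩ R={G} → {G} (+0)
site 5, node GKQRXY: GKQRX={G} ∪ Y={A} → {A,G} (+1)
site 5, node GKQRWXY: GKQRXY={A,G} ∪ W={T} → {A,G,T} (+1)
site 6, node KQ: K={T} ∪ Q={C} → {C,T} (+1)
site 6, node GKQ: G={C} ∩ KQ={C,T} → {C} (+0)
site 6, node GKQX: GKQ={C} ∪ X={T} → {C,T} (+1)
site 6, node GKQRX: GKQX={C,T} ∩ R={C} → {C} (+0)
site 6, node GKQRXY: GKQRX={C} ∪ Y={A} → {A,C} (+1)
site 6, node GKQRWXY: GKQRXY={A,C} ∩ W={A} → {A} (+0)
site 7, node KQ: K={C} ∪ Q={A} → {A,C} (+1)
site 7, node GKQ: G={C} ∩ KQ={A,C} → {C} (+0)
site 7, node GKQX: GKQ={C} ∪ X={G} → {C,G} (+1)
site 7, node GKQRX: GKQX={C,G} ∩ R={G} → {G} (+0)
site 7, node GKQRXY: GKQRX={G} ∪ Y={C} → {C,G} (+1)
site 7, node GKQRWXY: GKQRXY={C,G} ∪ W={A} → {A,C,G} (+1)
per-site changes: [2, 2, 4, 4, 3, 4, 3, 4]; total = 26

A,G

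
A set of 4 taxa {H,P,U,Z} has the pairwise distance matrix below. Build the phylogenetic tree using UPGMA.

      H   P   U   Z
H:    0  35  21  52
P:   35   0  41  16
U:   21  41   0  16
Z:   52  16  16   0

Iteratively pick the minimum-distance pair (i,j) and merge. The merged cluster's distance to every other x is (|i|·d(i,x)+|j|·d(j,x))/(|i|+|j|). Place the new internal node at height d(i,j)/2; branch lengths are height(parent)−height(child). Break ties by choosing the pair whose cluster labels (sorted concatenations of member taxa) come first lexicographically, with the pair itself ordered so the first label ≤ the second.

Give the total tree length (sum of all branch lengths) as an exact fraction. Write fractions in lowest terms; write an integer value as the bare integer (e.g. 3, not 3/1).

109/2

1. join P+Z (d=16) ⇒ PZ; edges |P|=8, |Z|=8
  updated: d(H,PZ)=87/2, d(PZ,U)=57/2
2. join H+U (d=21) ⇒ HU; edges |H|=21/2, |U|=21/2
  updated: d(HU,PZ)=36
3. join HU+PZ (d=36) ⇒ HPUZ; edges |HU|=15/2, |PZ|=10
final tree: ((H:21/2,U:21/2):15/2,(P:8,Z:8):10)
total length: 109/2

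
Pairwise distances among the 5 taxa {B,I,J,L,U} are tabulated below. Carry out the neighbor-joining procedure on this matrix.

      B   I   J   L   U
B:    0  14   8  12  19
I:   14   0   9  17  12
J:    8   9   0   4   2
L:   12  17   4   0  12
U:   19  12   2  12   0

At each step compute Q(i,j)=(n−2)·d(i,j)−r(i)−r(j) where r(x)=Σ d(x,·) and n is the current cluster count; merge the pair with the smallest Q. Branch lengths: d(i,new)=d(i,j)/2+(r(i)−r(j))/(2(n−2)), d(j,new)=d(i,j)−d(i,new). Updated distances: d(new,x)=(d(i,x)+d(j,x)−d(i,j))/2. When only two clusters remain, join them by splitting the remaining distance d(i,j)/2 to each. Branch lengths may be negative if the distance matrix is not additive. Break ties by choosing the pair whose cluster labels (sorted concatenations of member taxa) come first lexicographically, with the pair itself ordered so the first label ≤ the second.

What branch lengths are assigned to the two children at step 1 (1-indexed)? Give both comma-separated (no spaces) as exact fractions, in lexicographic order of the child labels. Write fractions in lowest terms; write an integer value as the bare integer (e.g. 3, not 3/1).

43/6,41/6

step 1: merge (B,I) at d=14, Q=-63; branch lengths B→43/6, I→41/6; new cluster BI
  updated: d(BI,J)=3/2, d(BI,L)=15/2, d(BI,U)=17/2
step 2: merge (BI,L) at d=15/2, Q=-26; branch lengths BI→9/4, L→21/4; new cluster BIL
  updated: d(BIL,J)=-1, d(BIL,U)=13/2
step 3: merge (BIL,J) at d=-1, Q=-15/2; branch lengths BIL→7/4, J→-11/4; new cluster BIJL
  updated: d(BIJL,U)=19/4
step 4: merge (BIJL,U) at d=19/4; branch lengths BIJL→19/8, U→19/8; new cluster BIJLU
final tree: ((((B:43/6,I:41/6):9/4,L:21/4):7/4,J:-11/4):19/8,U:19/8)
total length: 101/4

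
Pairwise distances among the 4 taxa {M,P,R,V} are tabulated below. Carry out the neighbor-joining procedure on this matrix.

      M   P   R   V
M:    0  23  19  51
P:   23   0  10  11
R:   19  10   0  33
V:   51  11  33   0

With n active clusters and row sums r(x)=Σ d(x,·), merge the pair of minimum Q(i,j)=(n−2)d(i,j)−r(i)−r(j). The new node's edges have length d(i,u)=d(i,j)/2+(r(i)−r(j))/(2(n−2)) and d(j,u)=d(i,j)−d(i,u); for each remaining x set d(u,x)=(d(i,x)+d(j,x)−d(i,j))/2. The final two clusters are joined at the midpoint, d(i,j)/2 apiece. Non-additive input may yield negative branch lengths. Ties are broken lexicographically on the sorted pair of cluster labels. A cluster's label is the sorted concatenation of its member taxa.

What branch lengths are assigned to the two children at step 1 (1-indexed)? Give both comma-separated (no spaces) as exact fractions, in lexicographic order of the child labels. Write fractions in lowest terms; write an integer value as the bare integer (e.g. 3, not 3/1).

69/4,7/4

1. join M+R (d=19, Q=-117) ⇒ MR; edges |M|=69/4, |R|=7/4
  updated: d(MR,P)=7, d(MR,V)=65/2
2. join MR+P (d=7, Q=-101/2) ⇒ MPR; edges |MR|=57/4, |P|=-29/4
  updated: d(MPR,V)=73/4
3. join MPR+V (d=73/4) ⇒ MPRV; edges |MPR|=73/8, |V|=73/8
final tree: (((M:69/4,R:7/4):57/4,P:-29/4):73/8,V:73/8)
total length: 177/4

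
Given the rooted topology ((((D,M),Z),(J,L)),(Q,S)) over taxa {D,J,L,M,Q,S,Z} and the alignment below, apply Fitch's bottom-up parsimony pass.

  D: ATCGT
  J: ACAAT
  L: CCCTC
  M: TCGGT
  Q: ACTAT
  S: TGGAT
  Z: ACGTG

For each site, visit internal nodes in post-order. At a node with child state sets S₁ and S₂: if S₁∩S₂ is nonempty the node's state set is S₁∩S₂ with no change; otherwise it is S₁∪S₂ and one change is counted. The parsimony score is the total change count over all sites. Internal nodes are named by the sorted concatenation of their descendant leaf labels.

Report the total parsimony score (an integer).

14

[col 0] DM: children D:{A}, M:{T} ∪→ {A,T}; cost 1
[col 0] DMZ: children DM:{A,T}, Z:{A} ∩→ {A}; cost 0
[col 0] JL: children J:{A}, L:{C} ∪→ {A,C}; cost 1
[col 0] DJLMZ: children DMZ:{A}, JL:{A,C} ∩→ {A}; cost 0
[col 0] QS: children Q:{A}, S:{T} ∪→ {A,T}; cost 1
[col 0] DJLMQSZ: children DJLMZ:{A}, QS:{A,T} ∩→ {A}; cost 0
[col 1] DM: children D:{T}, M:{C} ∪→ {C,T}; cost 1
[col 1] DMZ: children DM:{C,T}, Z:{C} ∩→ {C}; cost 0
[col 1] JL: children J:{C}, L:{C} ∩→ {C}; cost 0
[col 1] DJLMZ: children DMZ:{C}, JL:{C} ∩→ {C}; cost 0
[col 1] QS: children Q:{C}, S:{G} ∪→ {C,G}; cost 1
[col 1] DJLMQSZ: children DJLMZ:{C}, QS:{C,G} ∩→ {C}; cost 0
[col 2] DM: children D:{C}, M:{G} ∪→ {C,G}; cost 1
[col 2] DMZ: children DM:{C,G}, Z:{G} ∩→ {G}; cost 0
[col 2] JL: children J:{A}, L:{C} ∪→ {A,C}; cost 1
[col 2] DJLMZ: children DMZ:{G}, JL:{A,C} ∪→ {A,C,G}; cost 1
[col 2] QS: children Q:{T}, S:{G} ∪→ {G,T}; cost 1
[col 2] DJLMQSZ: children DJLMZ:{A,C,G}, QS:{G,T} ∩→ {G}; cost 0
[col 3] DM: children D:{G}, M:{G} ∩→ {G}; cost 0
[col 3] DMZ: children DM:{G}, Z:{T} ∪→ {G,T}; cost 1
[col 3] JL: children J:{A}, L:{T} ∪→ {A,T}; cost 1
[col 3] DJLMZ: children DMZ:{G,T}, JL:{A,T} ∩→ {T}; cost 0
[col 3] QS: children Q:{A}, S:{A} ∩→ {A}; cost 0
[col 3] DJLMQSZ: children DJLMZ:{T}, QS:{A} ∪→ {A,T}; cost 1
[col 4] DM: children D:{T}, M:{T} ∩→ {T}; cost 0
[col 4] DMZ: children DM:{T}, Z:{G} ∪→ {G,T}; cost 1
[col 4] JL: children J:{T}, L:{C} ∪→ {C,T}; cost 1
[col 4] DJLMZ: children DMZ:{G,T}, JL:{C,T} ∩→ {T}; cost 0
[col 4] QS: children Q:{T}, S:{T} ∩→ {T}; cost 0
[col 4] DJLMQSZ: children DJLMZ:{T}, QS:{T} ∩→ {T}; cost 0
per-site changes: [3, 2, 4, 3, 2]; total = 14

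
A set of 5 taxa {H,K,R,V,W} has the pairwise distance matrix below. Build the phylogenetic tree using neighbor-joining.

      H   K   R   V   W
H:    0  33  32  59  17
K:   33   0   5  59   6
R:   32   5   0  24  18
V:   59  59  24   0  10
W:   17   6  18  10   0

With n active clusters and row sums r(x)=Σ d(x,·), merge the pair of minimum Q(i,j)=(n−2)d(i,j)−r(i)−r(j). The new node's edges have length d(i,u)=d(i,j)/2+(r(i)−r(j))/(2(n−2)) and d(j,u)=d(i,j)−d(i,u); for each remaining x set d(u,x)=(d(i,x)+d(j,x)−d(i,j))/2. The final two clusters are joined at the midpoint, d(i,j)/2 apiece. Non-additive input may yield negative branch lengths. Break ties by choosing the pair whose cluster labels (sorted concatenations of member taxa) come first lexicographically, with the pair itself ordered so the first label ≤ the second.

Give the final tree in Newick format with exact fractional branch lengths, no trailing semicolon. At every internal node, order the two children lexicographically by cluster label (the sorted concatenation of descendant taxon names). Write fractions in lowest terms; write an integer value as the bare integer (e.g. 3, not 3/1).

step 1: merge (V,W) at d=10, Q=-173; branch lengths V→131/6, W→-71/6; new cluster VW
  updated: d(H,VW)=33, d(K,VW)=55/2, d(R,VW)=16
step 2: merge (H,VW) at d=33, Q=-217/2; branch lengths H→175/8, VW→89/8; new cluster HVW
  updated: d(HVW,K)=55/4, d(HVW,R)=15/2
step 3: merge (HVW,K) at d=55/4, Q=-105/4; branch lengths HVW→65/8, K→45/8; new cluster HKVW
  updated: d(HKVW,R)=-5/8
step 4: merge (HKVW,R) at d=-5/8; branch lengths HKVW→-5/16, R→-5/16; new cluster HKRVW
final tree: (((H:175/8,(V:131/6,W:-71/6):89/8):65/8,K:45/8):-5/16,R:-5/16)
total length: 449/8

(((H:175/8,(V:131/6,W:-71/6):89/8):65/8,K:45/8):-5/16,R:-5/16)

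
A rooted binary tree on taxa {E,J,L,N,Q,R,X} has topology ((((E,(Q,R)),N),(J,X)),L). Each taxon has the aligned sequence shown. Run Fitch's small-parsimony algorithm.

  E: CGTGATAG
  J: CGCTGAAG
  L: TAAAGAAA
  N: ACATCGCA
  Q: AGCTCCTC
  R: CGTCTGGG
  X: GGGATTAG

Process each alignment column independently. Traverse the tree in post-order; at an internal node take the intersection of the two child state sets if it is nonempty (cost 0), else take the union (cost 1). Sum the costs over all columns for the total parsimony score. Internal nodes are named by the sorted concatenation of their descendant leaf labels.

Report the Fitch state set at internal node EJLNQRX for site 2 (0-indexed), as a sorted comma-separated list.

QR@0: {A} ∪ {C} = {A,C} (union, +1)
EQR@0: {C} ∩ {A,C} = {C} (intersection, +0)
ENQR@0: {C} ∪ {A} = {A,C} (union, +1)
JX@0: {C} ∪ {G} = {C,G} (union, +1)
EJNQRX@0: {A,C} ∩ {C,G} = {C} (intersection, +0)
EJLNQRX@0: {C} ∪ {T} = {C,T} (union, +1)
QR@1: {G} ∩ {G} = {G} (intersection, +0)
EQR@1: {G} ∩ {G} = {G} (intersection, +0)
ENQR@1: {G} ∪ {C} = {C,G} (union, +1)
JX@1: {G} ∩ {G} = {G} (intersection, +0)
EJNQRX@1: {C,G} ∩ {G} = {G} (intersection, +0)
EJLNQRX@1: {G} ∪ {A} = {A,G} (union, +1)
QR@2: {C} ∪ {T} = {C,T} (union, +1)
EQR@2: {T} ∩ {C,T} = {T} (intersection, +0)
ENQR@2: {T} ∪ {A} = {A,T} (union, +1)
JX@2: {C} ∪ {G} = {C,G} (union, +1)
EJNQRX@2: {A,T} ∪ {C,G} = {A,C,G,T} (union, +1)
EJLNQRX@2: {A,C,G,T} ∩ {A} = {A} (intersection, +0)
QR@3: {T} ∪ {C} = {C,T} (union, +1)
EQR@3: {G} ∪ {C,T} = {C,G,T} (union, +1)
ENQR@3: {C,G,T} ∩ {T} = {T} (intersection, +0)
JX@3: {T} ∪ {A} = {A,T} (union, +1)
EJNQRX@3: {T} ∩ {A,T} = {T} (intersection, +0)
EJLNQRX@3: {T} ∪ {A} = {A,T} (union, +1)
QR@4: {C} ∪ {T} = {C,T} (union, +1)
EQR@4: {A} ∪ {C,T} = {A,C,T} (union, +1)
ENQR@4: {A,C,T} ∩ {C} = {C} (intersection, +0)
JX@4: {G} ∪ {T} = {G,T} (union, +1)
EJNQRX@4: {C} ∪ {G,T} = {C,G,T} (union, +1)
EJLNQRX@4: {C,G,T} ∩ {G} = {G} (intersection, +0)
QR@5: {C} ∪ {G} = {C,G} (union, +1)
EQR@5: {T} ∪ {C,G} = {C,G,T} (union, +1)
ENQR@5: {C,G,T} ∩ {G} = {G} (intersection, +0)
JX@5: {A} ∪ {T} = {A,T} (union, +1)
EJNQRX@5: {G} ∪ {A,T} = {A,G,T} (union, +1)
EJLNQRX@5: {A,G,T} ∩ {A} = {A} (intersection, +0)
QR@6: {T} ∪ {G} = {G,T} (union, +1)
EQR@6: {A} ∪ {G,T} = {A,G,T} (union, +1)
ENQR@6: {A,G,T} ∪ {C} = {A,C,G,T} (union, +1)
JX@6: {A} ∩ {A} = {A} (intersection, +0)
EJNQRX@6: {A,C,G,T} ∩ {A} = {A} (intersection, +0)
EJLNQRX@6: {A} ∩ {A} = {A} (intersection, +0)
QR@7: {C} ∪ {G} = {C,G} (union, +1)
EQR@7: {G} ∩ {C,G} = {G} (intersection, +0)
ENQR@7: {G} ∪ {A} = {A,G} (union, +1)
JX@7: {G} ∩ {G} = {G} (intersection, +0)
EJNQRX@7: {A,G} ∩ {G} = {G} (intersection, +0)
EJLNQRX@7: {G} ∪ {A} = {A,G} (union, +1)
per-site changes: [4, 2, 4, 4, 4, 4, 3, 3]; total = 28

A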